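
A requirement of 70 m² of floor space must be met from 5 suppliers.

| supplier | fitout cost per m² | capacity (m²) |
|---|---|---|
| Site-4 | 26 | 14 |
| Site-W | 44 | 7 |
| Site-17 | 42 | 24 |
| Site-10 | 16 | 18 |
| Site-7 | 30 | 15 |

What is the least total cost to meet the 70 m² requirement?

Fill from the cheapest supplier first.
Site-10 at 16: take all 18 m² ; 52 still needed.
Site-4 at 26: take all 14 m² ; 38 still needed.
Site-7 (30): use full 15 ; 23 m² to go.
Site-17 (42): take the remaining 23 ; done.
Site-W: unused.
Cost = 18×16 + 14×26 + 15×30 + 23×42 = 2068.

2068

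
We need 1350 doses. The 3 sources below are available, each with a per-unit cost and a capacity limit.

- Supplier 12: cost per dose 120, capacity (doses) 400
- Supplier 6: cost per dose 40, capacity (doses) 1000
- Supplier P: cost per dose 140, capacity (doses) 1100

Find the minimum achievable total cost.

Cheapest first:
Supplier 6 at 40: take all 1000 doses → 350 still needed.
Take 350 from Supplier 12 at 120 to finish.
Supplier P: unused.
Cost = 1000×40 + 350×120 = 82000.

82000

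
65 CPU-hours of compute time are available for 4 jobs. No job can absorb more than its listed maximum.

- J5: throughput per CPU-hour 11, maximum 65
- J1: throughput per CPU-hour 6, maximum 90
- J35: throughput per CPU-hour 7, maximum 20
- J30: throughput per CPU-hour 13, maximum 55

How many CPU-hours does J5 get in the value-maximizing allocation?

10

Rank by throughput per CPU-hour: J30 13 > J5 11 > J35 7 > J1 6.
J30: +55 to 55 (cap) ; 10 left.
J5: +10 (room for 65) → 10. Pool exhausted.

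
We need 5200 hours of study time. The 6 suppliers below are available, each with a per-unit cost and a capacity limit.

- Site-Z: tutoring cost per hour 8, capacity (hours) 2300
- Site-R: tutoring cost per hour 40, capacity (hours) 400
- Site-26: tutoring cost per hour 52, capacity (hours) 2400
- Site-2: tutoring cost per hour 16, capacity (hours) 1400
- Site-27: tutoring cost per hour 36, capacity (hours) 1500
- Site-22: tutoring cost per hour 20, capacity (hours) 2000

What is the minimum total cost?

Cheapest first:
Site-Z at 8: take all 2300 hours → 2900 still needed.
Site-2 at 16: take all 1400 hours → 1500 still needed.
Site-22 at 20: take 1500 of its 2000 → requirement met.
Site-27, Site-R, Site-26: unused.
Cost = 2300×8 + 1400×16 + 1500×20 = 70800.

70800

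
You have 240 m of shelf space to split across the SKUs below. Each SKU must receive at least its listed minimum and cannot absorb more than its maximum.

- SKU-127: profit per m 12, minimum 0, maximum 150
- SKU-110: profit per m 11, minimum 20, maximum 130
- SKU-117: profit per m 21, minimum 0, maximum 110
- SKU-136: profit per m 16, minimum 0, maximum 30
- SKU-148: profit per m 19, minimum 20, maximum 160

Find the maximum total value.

Meeting every minimum uses 0+20+0+0+20 = 40 m, leaving 200.
Order the SKUs by profit per m: SKU-117 21 > SKU-148 19 > SKU-136 16 > SKU-127 12 > SKU-110 11.
SKU-117: +110 to 110 (cap) ; 90 left.
SKU-148: +90 (room for 140) → 110. Pool exhausted.
Total = 11×20 + 21×110 + 19×110 = 4620.

4620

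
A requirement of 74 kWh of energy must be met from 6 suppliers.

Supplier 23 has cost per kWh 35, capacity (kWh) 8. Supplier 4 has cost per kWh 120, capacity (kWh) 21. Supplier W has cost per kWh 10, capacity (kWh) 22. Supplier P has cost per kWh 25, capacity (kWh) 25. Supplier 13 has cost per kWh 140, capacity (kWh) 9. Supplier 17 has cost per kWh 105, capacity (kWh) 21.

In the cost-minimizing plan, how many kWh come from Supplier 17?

Cheapest first:
Supplier W at 10: take all 22 kWh → 52 still needed.
Take 25 from Supplier P at 25 → need 27 more.
Take 8 from Supplier 23 at 35 → need 19 more.
Take 19 from Supplier 17 at 105 to finish.
Supplier 4, Supplier 13: unused.

19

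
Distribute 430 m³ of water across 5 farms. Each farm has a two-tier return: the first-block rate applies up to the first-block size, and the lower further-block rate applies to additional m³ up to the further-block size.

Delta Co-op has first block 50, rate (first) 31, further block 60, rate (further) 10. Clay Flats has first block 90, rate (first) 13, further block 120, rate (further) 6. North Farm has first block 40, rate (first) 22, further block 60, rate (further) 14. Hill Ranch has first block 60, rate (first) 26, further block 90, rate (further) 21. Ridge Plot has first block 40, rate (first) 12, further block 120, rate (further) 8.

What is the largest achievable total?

8370

Rank every tier by rate: Delta Co-op/tier1 31 > Hill Ranch/tier1 26 > North Farm/tier1 22 > Hill Ranch/tier2 21 > North Farm/tier2 14 > Clay Flats/tier1 13 > Ridge Plot/tier1 12 > Delta Co-op/tier2 10 > Ridge Plot/tier2 8 > Clay Flats/tier2 6.
Delta Co-op tier1 at 31: fill all 50 — 380 left.
Fill Hill Ranch tier1 block (60 at 26) — 320 left.
North Farm tier1 at 22: fill all 40 — 280 left.
Hill Ranch/tier2 (21): +90 — 190 left.
Fill North Farm tier2 block (60 at 14) — 130 left.
Clay Flats/tier1 (13): +90 — 40 left.
Fill Ridge Plot tier1 block (40 at 12) — 0 left.
Total = 31×50 + 26×60 + 22×40 + 21×90 + 14×60 + 13×90 + 12×40 = 8370.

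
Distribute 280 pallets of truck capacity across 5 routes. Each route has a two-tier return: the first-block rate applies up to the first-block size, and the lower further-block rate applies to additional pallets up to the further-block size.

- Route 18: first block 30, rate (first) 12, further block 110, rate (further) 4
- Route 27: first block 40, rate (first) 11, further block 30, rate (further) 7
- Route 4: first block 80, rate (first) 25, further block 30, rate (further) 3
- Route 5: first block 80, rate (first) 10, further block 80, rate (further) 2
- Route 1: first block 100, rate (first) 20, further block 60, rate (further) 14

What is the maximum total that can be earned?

5310

Order all 10 blocks by rate: Route 4/tier1 25 > Route 1/tier1 20 > Route 1/tier2 14 > Route 18/tier1 12 > Route 27/tier1 11 > Route 5/tier1 10 > Route 27/tier2 7 > Route 18/tier2 4 > Route 4/tier2 3 > Route 5/tier2 2.
Fill Route 4 tier1 block (80 at 25) → 200 left.
Route 1 tier1 at 20: fill all 100 → 100 left.
Fill Route 1 tier2 block (60 at 14) → 40 left.
Route 18 tier1 at 12: fill all 30 → 10 left.
10 remain; put them into Route 27 tier1 at 11.
Total = 25×80 + 20×100 + 14×60 + 12×30 + 11×10 = 5310.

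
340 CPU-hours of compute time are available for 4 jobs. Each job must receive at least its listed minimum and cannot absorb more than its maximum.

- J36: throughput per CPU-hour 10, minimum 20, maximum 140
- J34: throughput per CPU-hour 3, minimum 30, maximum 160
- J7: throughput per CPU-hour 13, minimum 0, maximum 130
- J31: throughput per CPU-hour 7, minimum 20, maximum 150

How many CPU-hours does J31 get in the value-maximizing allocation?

Meeting every minimum uses 20+30+0+20 = 70 CPU-hours, leaving 270.
Rank by throughput per CPU-hour: J7 13 > J36 10 > J31 7 > J34 3.
J7 takes 130 more to reach its cap of 130 ; 140 left.
Give J36 120 more to hit its cap of 140 ; 20 left.
J31 has room for 130 more but only 20 remain, so it gets 40.

40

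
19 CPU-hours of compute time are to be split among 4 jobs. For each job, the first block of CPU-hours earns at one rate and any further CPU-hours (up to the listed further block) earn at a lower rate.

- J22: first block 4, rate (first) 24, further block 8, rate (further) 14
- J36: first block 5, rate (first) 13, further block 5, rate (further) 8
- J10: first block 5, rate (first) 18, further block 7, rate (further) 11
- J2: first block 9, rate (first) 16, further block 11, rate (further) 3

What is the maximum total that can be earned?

Treat each block as its own option and order by rate: J22/T1 24 > J10/T1 18 > J2/T1 16 > J22/T2 14 > J36/T1 13 > J10/T2 11 > J36/T2 8 > J2/T2 3.
J22/T1 (24): +4 — 15 left.
Fill J10 T1 block (5 at 18) — 10 left.
J2 T1 at 16: fill all 9 — 1 left.
J22/T2: +1 of 8 at 14; pool empty.
Total = 24×4 + 18×5 + 16×9 + 14×1 = 344.

344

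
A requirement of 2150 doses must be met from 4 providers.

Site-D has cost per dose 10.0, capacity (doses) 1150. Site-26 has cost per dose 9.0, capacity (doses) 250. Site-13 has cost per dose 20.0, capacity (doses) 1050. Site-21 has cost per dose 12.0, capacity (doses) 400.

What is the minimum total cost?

Cheapest first:
Take 250 from Site-26 at 9.0 — need 1900 more.
Site-D (10.0): use full 1150 — 750 doses to go.
Site-21 (12.0): use full 400 — 350 doses to go.
Site-13 (20.0): take the remaining 350 — done.
Cost = 250×9.0 + 1150×10.0 + 400×12.0 + 350×20.0 = 25550.

25550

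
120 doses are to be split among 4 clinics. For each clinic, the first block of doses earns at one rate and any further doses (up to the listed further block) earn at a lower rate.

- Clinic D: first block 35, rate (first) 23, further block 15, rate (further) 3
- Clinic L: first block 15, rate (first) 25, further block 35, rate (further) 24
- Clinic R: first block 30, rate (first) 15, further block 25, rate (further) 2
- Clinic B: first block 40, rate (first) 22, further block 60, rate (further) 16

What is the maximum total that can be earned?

Treat each block as its own option and order by rate: Clinic L/tier1 25 > Clinic L/tier2 24 > Clinic D/tier1 23 > Clinic B/tier1 22 > Clinic B/tier2 16 > Clinic R/tier1 15 > Clinic D/tier2 3 > Clinic R/tier2 2.
Fill Clinic L tier1 block (15 at 25) ; 105 left.
Clinic L/tier2 (24): +35 ; 70 left.
Clinic D tier1 at 23: fill all 35 ; 35 left.
Clinic B tier1 at 22: only 35 left, fill 35.
Total = 25×15 + 24×35 + 23×35 + 22×35 = 2790.

2790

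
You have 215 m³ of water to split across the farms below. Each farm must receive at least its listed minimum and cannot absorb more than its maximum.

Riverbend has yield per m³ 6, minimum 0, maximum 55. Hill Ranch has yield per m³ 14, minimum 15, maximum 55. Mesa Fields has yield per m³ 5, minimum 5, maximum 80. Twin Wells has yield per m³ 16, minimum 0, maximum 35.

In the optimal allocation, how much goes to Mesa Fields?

70

Meeting every minimum uses 0+15+5+0 = 20 m³, leaving 195.
Order the farms by yield per m³: Twin Wells 16 > Hill Ranch 14 > Riverbend 6 > Mesa Fields 5.
Give Twin Wells 35 more to hit its cap of 35 — 160 left.
Give Hill Ranch 40 more to hit its cap of 55 — 120 left.
Riverbend takes 55 more to reach its cap of 55 — 65 left.
Mesa Fields: +65 (room for 75) → 70. Pool exhausted.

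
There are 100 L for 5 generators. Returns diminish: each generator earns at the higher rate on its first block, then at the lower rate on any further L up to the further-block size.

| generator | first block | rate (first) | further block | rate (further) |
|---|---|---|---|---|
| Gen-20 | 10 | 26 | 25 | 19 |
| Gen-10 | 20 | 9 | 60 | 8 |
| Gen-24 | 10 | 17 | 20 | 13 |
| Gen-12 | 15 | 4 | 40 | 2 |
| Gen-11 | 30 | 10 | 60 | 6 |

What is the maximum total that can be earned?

Treat each block as its own option and order by rate: Gen-20/T1 26 > Gen-20/T2 19 > Gen-24/T1 17 > Gen-24/T2 13 > Gen-11/T1 10 > Gen-10/T1 9 > Gen-10/T2 8 > Gen-11/T2 6 > Gen-12/T1 4 > Gen-12/T2 2.
Fill Gen-20 T1 block (10 at 26) — 90 left.
Gen-20/T2 (19): +25 — 65 left.
Gen-24/T1 (17): +10 — 55 left.
Gen-24 T2 at 13: fill all 20 — 35 left.
Fill Gen-11 T1 block (30 at 10) — 5 left.
Gen-10 T1 at 9: only 5 left, fill 5.
Total = 26×10 + 19×25 + 17×10 + 13×20 + 10×30 + 9×5 = 1510.

1510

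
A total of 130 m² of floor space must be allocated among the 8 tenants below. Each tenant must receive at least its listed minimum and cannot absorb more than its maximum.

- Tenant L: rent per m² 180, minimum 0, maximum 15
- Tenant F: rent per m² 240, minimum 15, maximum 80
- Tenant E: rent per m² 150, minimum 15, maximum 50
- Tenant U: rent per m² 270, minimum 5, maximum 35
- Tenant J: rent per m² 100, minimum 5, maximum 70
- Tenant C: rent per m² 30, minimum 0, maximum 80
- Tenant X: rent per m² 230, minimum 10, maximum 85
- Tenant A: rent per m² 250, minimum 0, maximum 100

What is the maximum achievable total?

30600

Meeting every minimum uses 0+15+15+5+5+0+10+0 = 50 m², leaving 80.
Rank by rent per m²: Tenant U 270 > Tenant A 250 > Tenant F 240 > Tenant X 230 > Tenant L 180 > Tenant E 150 > Tenant J 100 > Tenant C 30.
Tenant U takes 30 more to reach its cap of 35 → 50 left.
Tenant A: +50 (room for 100) → 50. Pool exhausted.
Total = 240×15 + 150×15 + 270×35 + 100×5 + 230×10 + 250×50 = 30600.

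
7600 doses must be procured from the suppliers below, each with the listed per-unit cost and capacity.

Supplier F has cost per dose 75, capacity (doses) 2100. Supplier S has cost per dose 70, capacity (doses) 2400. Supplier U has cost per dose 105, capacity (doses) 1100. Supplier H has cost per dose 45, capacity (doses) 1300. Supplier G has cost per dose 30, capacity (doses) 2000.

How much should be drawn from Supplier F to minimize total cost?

1900

Fill from the cheapest supplier first.
Supplier G at 30: take all 2000 doses → 5600 still needed.
Take 1300 from Supplier H at 45 → need 4300 more.
Supplier S (70): use full 2400 → 1900 doses to go.
Supplier F at 75: take 1900 of its 2100 → requirement met.
Supplier U: unused.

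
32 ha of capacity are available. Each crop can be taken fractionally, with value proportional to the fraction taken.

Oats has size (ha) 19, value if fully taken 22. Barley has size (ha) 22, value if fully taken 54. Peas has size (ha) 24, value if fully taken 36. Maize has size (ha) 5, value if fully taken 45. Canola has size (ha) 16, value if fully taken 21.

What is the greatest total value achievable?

106.5

Rank by value-to-size ratio: Maize 45/5≈9, Barley 54/22≈2.45, Peas 36/24≈1.5, Canola 21/16≈1.31, Oats 22/19≈1.16.
Maize: take in full, 5 ha for value 45 → 27 left.
All 22 ha of Barley fit (value 54) → 5 remain.
5 ha left: a 5/24 share of Peas gives 36×5/24 = 7.5.
Total value = 106.5.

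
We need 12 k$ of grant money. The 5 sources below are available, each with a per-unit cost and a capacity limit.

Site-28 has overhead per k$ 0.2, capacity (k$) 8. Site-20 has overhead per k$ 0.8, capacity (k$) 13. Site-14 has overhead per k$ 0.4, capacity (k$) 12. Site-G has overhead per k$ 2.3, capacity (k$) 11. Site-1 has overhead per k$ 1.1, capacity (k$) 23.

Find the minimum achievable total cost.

3.2

Fill from the cheapest source first.
Take 8 from Site-28 at 0.2 — need 4 more.
Take 4 from Site-14 at 0.4 to finish.
Site-20, Site-1, Site-G: unused.
Cost = 8×0.2 + 4×0.4 = 3.2.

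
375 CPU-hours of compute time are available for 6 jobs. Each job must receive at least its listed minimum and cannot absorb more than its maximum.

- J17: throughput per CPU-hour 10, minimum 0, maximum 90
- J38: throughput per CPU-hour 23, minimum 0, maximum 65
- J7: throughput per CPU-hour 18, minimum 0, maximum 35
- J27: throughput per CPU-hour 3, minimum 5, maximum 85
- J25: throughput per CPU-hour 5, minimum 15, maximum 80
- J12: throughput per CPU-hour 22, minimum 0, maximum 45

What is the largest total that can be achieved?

4595

Meeting every minimum uses 0+0+0+5+15+0 = 20 CPU-hours, leaving 355.
Rank by throughput per CPU-hour: J38 23 > J12 22 > J7 18 > J17 10 > J25 5 > J27 3.
Give J38 65 more to hit its cap of 65 → 290 left.
J12: +45 to 45 (cap) → 245 left.
J7 takes 35 more to reach its cap of 35 → 210 left.
J17 takes 90 more to reach its cap of 90 → 120 left.
J25 takes 65 more to reach its cap of 80 → 55 left.
J27: +55 (room for 80) → 60. Pool exhausted.
Total = 10×90 + 23×65 + 18×35 + 3×60 + 5×80 + 22×45 = 4595.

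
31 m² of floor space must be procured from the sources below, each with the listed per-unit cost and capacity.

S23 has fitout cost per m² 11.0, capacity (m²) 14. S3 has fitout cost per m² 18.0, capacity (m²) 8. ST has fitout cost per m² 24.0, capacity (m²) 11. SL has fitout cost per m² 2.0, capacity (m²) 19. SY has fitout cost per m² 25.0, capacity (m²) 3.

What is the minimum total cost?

Cheapest first:
SL at 2.0: take all 19 m² ; 12 still needed.
S23 (11.0): take the remaining 12 ; done.
S3, ST, SY: unused.
Cost = 19×2.0 + 12×11.0 = 170.

170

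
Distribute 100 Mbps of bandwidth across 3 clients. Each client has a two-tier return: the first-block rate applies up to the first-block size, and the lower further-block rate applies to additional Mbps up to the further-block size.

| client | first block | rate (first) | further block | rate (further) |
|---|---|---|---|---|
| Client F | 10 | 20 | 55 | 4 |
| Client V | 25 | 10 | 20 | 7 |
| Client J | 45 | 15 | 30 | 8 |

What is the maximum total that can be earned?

1285

Rank every tier by rate: Client F/tier1 20 > Client J/tier1 15 > Client V/tier1 10 > Client J/tier2 8 > Client V/tier2 7 > Client F/tier2 4.
Client F/tier1 (20): +10 — 90 left.
Fill Client J tier1 block (45 at 15) — 45 left.
Client V/tier1 (10): +25 — 20 left.
Client J tier2 at 8: only 20 left, fill 20.
Total = 20×10 + 15×45 + 10×25 + 8×20 = 1285.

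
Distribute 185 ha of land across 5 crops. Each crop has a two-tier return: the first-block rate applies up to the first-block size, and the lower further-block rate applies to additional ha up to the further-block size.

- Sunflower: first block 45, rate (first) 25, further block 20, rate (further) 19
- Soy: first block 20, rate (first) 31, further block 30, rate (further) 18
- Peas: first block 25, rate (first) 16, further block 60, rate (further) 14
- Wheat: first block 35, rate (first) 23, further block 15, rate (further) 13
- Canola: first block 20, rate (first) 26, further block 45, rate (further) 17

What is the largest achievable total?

Rank every tier by rate: Soy/T1 31 > Canola/T1 26 > Sunflower/T1 25 > Wheat/T1 23 > Sunflower/T2 19 > Soy/T2 18 > Canola/T2 17 > Peas/T1 16 > Peas/T2 14 > Wheat/T2 13.
Fill Soy T1 block (20 at 31) — 165 left.
Canola/T1 (26): +20 — 145 left.
Sunflower T1 at 25: fill all 45 — 100 left.
Fill Wheat T1 block (35 at 23) — 65 left.
Fill Sunflower T2 block (20 at 19) — 45 left.
Soy T2 at 18: fill all 30 — 15 left.
Canola/T2: +15 of 45 at 17; pool empty.
Total = 31×20 + 26×20 + 25×45 + 23×35 + 19×20 + 18×30 + 17×15 = 4245.

4245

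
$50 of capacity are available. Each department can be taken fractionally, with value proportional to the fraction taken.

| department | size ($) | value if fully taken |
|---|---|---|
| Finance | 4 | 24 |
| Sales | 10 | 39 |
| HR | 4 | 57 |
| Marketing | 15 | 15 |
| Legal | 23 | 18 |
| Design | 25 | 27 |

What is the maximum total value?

154

Sort by value density: HR 57/4≈14.2, Finance 24/4≈6, Sales 39/10≈3.9, Design 27/25≈1.08, Marketing 15/15≈1, Legal 18/23≈0.783.
HR: take in full, 4 $ for value 57 ; 46 left.
Finance: take in full, 4 $ for value 24 ; 42 left.
Take all of Sales (10 $, value 39) ; 32 $ left.
All 25 $ of Design fit (value 27) ; 7 remain.
7 $ left: a 7/15 share of Marketing gives 15×7/15 = 7.
Total value = 154.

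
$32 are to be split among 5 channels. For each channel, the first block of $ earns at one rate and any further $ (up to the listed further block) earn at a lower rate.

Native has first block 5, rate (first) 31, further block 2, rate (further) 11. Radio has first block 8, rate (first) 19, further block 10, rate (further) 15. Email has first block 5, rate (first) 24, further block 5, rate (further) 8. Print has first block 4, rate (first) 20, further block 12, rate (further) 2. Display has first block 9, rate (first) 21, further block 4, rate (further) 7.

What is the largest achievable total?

711

Rank every tier by rate: Native/tier1 31 > Email/tier1 24 > Display/tier1 21 > Print/tier1 20 > Radio/tier1 19 > Radio/tier2 15 > Native/tier2 11 > Email/tier2 8 > Display/tier2 7 > Print/tier2 2.
Native/tier1 (31): +5 — 27 left.
Email/tier1 (24): +5 — 22 left.
Display/tier1 (21): +9 — 13 left.
Fill Print tier1 block (4 at 20) — 9 left.
Fill Radio tier1 block (8 at 19) — 1 left.
Radio tier2 at 15: only 1 left, fill 1.
Total = 31×5 + 24×5 + 21×9 + 20×4 + 19×8 + 15×1 = 711.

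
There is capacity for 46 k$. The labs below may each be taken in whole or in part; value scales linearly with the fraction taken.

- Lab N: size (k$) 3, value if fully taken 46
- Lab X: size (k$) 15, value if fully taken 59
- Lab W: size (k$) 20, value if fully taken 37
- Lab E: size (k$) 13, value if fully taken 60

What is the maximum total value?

192.75

Rank by value-to-size ratio: Lab N 46/3≈15.3, Lab E 60/13≈4.62, Lab X 59/15≈3.93, Lab W 37/20≈1.85.
All 3 k$ of Lab N fit (value 46) — 43 remain.
Lab E: take in full, 13 k$ for value 60 — 30 left.
Take all of Lab X (15 k$, value 59) — 15 k$ left.
Fill the last 15 k$ with part of Lab W: 15/20 of it earns 27.75.
Total value = 192.75.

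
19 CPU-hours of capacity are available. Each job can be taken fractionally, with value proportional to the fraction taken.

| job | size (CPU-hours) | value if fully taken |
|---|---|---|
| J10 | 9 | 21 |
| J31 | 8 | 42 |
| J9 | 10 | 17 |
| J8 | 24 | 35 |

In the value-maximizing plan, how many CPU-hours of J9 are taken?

2

Rank by value-to-size ratio: J31 42/8≈5.25, J10 21/9≈2.33, J9 17/10≈1.7, J8 35/24≈1.46.
All 8 CPU-hours of J31 fit (value 42) — 11 remain.
J10: take in full, 9 CPU-hours for value 21 — 2 left.
Only 2 CPU-hours remain; take 2/10 of J9 for value 17×2/10 = 3.4.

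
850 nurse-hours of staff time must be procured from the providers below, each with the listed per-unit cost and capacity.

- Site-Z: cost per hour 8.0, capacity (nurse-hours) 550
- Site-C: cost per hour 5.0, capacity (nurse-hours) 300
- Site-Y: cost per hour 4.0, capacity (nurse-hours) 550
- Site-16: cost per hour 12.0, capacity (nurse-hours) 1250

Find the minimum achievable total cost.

3700

Use providers in increasing cost order.
Site-Y at 4.0: take all 550 nurse-hours — 300 still needed.
Site-C at 5.0: take all 300 nurse-hours — 0 still needed.
Site-Z, Site-16: unused.
Cost = 550×4.0 + 300×5.0 = 3700.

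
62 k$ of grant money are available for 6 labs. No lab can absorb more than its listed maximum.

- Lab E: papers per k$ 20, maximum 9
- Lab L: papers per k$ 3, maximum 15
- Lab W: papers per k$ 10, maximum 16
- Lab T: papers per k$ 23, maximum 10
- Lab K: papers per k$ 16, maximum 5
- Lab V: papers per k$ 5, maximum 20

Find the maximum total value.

756

Order the labs by papers per k$: Lab T 23 > Lab E 20 > Lab K 16 > Lab W 10 > Lab V 5 > Lab L 3.
Lab T: +10 to 10 (cap) → 52 left.
Give Lab E 9 to hit its cap of 9 → 43 left.
Lab K takes 5 to reach its cap of 5 → 38 left.
Lab W takes 16 to reach its cap of 16 → 22 left.
Give Lab V 20 to hit its cap of 20 → 2 left.
Lab L has room for 15 but only 2 remain, so it gets 2.
Total = 20×9 + 3×2 + 10×16 + 23×10 + 16×5 + 5×20 = 756.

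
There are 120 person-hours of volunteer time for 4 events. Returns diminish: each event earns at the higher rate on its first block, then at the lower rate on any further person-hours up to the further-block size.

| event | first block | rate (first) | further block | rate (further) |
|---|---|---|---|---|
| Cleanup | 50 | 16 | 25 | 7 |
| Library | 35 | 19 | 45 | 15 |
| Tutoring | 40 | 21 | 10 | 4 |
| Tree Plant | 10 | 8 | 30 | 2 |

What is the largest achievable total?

2225

Treat each block as its own option and order by rate: Tutoring/T1 21 > Library/T1 19 > Cleanup/T1 16 > Library/T2 15 > Tree Plant/T1 8 > Cleanup/T2 7 > Tutoring/T2 4 > Tree Plant/T2 2.
Tutoring T1 at 21: fill all 40 → 80 left.
Library/T1 (19): +35 → 45 left.
Cleanup T1 at 16: only 45 left, fill 45.
Total = 21×40 + 19×35 + 16×45 = 2225.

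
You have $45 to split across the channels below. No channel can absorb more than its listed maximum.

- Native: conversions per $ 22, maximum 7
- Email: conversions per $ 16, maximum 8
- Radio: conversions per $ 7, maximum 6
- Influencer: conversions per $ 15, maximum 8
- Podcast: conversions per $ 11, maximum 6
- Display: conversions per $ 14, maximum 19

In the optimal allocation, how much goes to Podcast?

3

Order the channels by conversions per $: Native 22 > Email 16 > Influencer 15 > Display 14 > Podcast 11 > Radio 7.
Native: +7 to 7 (cap) — 38 left.
Email: +8 to 8 (cap) — 30 left.
Influencer takes 8 to reach its cap of 8 — 22 left.
Give Display 19 to hit its cap of 19 — 3 left.
Podcast: +3 (room for 6) → 3. Pool exhausted.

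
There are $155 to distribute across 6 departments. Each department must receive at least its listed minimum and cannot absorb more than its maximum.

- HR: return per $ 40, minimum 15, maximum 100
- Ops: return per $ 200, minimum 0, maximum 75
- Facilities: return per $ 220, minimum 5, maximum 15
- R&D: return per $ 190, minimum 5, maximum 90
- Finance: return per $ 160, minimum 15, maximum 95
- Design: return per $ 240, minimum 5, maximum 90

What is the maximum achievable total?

31850

Meeting every minimum uses 15+0+5+5+15+5 = 45 $, leaving 110.
Rank by return per $: Design 240 > Facilities 220 > Ops 200 > R&D 190 > Finance 160 > HR 40.
Design takes 85 more to reach its cap of 90 ; 25 left.
Facilities takes 10 more to reach its cap of 15 ; 15 left.
Ops: +15 (room for 75) → 15. Pool exhausted.
Total = 40×15 + 200×15 + 220×15 + 190×5 + 160×15 + 240×90 = 31850.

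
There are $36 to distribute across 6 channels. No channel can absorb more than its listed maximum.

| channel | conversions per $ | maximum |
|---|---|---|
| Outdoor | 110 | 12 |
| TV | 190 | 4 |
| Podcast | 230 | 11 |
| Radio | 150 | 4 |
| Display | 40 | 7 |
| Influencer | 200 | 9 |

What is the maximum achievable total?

Order the channels by conversions per $: Podcast 230 > Influencer 200 > TV 190 > Radio 150 > Outdoor 110 > Display 40.
Podcast takes 11 to reach its cap of 11 → 25 left.
Give Influencer 9 to hit its cap of 9 → 16 left.
Give TV 4 to hit its cap of 4 → 12 left.
Radio takes 4 to reach its cap of 4 → 8 left.
Outdoor has room for 12 but only 8 remain, so it gets 8.
Total = 110×8 + 190×4 + 230×11 + 150×4 + 200×9 = 6570.

6570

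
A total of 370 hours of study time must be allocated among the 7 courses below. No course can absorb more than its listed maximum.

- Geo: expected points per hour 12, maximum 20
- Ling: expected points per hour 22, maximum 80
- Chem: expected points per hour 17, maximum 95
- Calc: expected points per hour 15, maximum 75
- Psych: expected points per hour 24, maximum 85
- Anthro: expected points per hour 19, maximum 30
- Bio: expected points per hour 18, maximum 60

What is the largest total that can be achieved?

Order the courses by expected points per hour: Psych 24 > Ling 22 > Anthro 19 > Bio 18 > Chem 17 > Calc 15 > Geo 12.
Psych takes 85 to reach its cap of 85 ; 285 left.
Ling: +80 to 80 (cap) ; 205 left.
Anthro: +30 to 30 (cap) ; 175 left.
Give Bio 60 to hit its cap of 60 ; 115 left.
Chem takes 95 to reach its cap of 95 ; 20 left.
Calc has room for 75 but only 20 remain, so it gets 20.
Total = 22×80 + 17×95 + 15×20 + 24×85 + 19×30 + 18×60 = 7365.

7365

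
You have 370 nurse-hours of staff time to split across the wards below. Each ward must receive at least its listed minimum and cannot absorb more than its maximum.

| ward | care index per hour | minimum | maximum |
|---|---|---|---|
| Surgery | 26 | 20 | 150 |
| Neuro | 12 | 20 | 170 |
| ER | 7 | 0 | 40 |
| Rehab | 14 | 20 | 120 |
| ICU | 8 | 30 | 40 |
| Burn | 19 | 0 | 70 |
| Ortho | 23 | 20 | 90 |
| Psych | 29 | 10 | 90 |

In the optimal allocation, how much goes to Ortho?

Meeting every minimum uses 20+20+0+20+30+0+20+10 = 120 nurse-hours, leaving 250.
Rank by care index per hour: Psych 29 > Surgery 26 > Ortho 23 > Burn 19 > Rehab 14 > Neuro 12 > ICU 8 > ER 7.
Give Psych 80 more to hit its cap of 90 ; 170 left.
Surgery takes 130 more to reach its cap of 150 ; 40 left.
Ortho: +40 (room for 70) → 60. Pool exhausted.

60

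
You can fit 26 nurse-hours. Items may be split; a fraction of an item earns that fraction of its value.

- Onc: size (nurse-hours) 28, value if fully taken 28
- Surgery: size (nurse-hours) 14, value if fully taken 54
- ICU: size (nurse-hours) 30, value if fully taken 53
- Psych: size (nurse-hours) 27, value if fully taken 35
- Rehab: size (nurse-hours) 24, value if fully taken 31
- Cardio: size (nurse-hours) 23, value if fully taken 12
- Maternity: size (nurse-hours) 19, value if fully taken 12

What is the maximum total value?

75.2

Rank by value-to-size ratio: Surgery 54/14≈3.86, ICU 53/30≈1.77, Psych 35/27≈1.3, Rehab 31/24≈1.29, Onc 28/28≈1, Maternity 12/19≈0.632, Cardio 12/23≈0.522.
All 14 nurse-hours of Surgery fit (value 54) ; 12 remain.
Fill the last 12 nurse-hours with part of ICU: 12/30 of it earns 21.2.
Total value = 75.2.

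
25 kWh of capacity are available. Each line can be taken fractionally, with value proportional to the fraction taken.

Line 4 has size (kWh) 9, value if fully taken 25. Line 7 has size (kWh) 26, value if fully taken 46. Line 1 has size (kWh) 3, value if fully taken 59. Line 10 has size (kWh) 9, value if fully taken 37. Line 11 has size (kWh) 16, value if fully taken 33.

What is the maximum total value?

Rank by value-to-size ratio: Line 1 59/3≈19.7, Line 10 37/9≈4.11, Line 4 25/9≈2.78, Line 11 33/16≈2.06, Line 7 46/26≈1.77.
All 3 kWh of Line 1 fit (value 59) → 22 remain.
Take all of Line 10 (9 kWh, value 37) → 13 kWh left.
Take all of Line 4 (9 kWh, value 25) → 4 kWh left.
Fill the last 4 kWh with part of Line 11: 4/16 of it earns 8.25.
Total value = 129.25.

129.25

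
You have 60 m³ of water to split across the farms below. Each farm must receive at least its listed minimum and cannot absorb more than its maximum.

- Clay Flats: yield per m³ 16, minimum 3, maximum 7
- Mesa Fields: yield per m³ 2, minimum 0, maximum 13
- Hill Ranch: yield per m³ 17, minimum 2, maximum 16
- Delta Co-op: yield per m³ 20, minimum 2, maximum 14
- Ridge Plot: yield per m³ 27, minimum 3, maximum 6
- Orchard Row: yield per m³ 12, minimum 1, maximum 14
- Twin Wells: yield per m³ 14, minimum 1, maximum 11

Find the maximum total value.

Meeting every minimum uses 3+0+2+2+3+1+1 = 12 m³, leaving 48.
Rank by yield per m³: Ridge Plot 27 > Delta Co-op 20 > Hill Ranch 17 > Clay Flats 16 > Twin Wells 14 > Orchard Row 12 > Mesa Fields 2.
Ridge Plot: +3 to 6 (cap) — 45 left.
Give Delta Co-op 12 more to hit its cap of 14 — 33 left.
Hill Ranch takes 14 more to reach its cap of 16 — 19 left.
Give Clay Flats 4 more to hit its cap of 7 — 15 left.
Give Twin Wells 10 more to hit its cap of 11 — 5 left.
Only 5 left; Orchard Row takes them to reach 6.
Total = 16×7 + 17×16 + 20×14 + 27×6 + 12×6 + 14×11 = 1052.

1052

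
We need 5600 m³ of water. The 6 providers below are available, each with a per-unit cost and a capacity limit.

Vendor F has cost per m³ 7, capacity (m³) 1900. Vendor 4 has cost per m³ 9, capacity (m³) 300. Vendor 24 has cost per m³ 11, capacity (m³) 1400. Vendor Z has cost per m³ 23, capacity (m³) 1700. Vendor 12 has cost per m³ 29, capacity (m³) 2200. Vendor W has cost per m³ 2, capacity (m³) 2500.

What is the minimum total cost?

30900

Use providers in increasing cost order.
Vendor W (2): use full 2500 ; 3100 m³ to go.
Take 1900 from Vendor F at 7 ; need 1200 more.
Take 300 from Vendor 4 at 9 ; need 900 more.
Take 900 from Vendor 24 at 11 to finish.
Vendor Z, Vendor 12: unused.
Cost = 2500×2 + 1900×7 + 300×9 + 900×11 = 30900.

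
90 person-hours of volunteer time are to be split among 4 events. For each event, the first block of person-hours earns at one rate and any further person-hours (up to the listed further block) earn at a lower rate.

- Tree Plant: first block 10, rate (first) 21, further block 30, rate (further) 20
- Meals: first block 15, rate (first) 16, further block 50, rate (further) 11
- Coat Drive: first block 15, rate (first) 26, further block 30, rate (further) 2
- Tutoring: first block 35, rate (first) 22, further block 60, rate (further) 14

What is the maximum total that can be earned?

Treat each block as its own option and order by rate: Coat Drive/first 26 > Tutoring/first 22 > Tree Plant/first 21 > Tree Plant/second 20 > Meals/first 16 > Tutoring/second 14 > Meals/second 11 > Coat Drive/second 2.
Coat Drive/first (26): +15 → 75 left.
Tutoring/first (22): +35 → 40 left.
Tree Plant first at 21: fill all 10 → 30 left.
Tree Plant second at 20: fill all 30 → 0 left.
Total = 26×15 + 22×35 + 21×10 + 20×30 = 1970.

1970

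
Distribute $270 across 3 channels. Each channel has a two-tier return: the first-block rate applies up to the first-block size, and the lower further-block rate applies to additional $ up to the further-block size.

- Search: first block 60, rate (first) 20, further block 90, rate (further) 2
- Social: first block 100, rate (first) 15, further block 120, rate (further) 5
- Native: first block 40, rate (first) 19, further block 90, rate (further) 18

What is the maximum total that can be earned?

4780

Treat each block as its own option and order by rate: Search/first 20 > Native/first 19 > Native/second 18 > Social/first 15 > Social/second 5 > Search/second 2.
Fill Search first block (60 at 20) → 210 left.
Native first at 19: fill all 40 → 170 left.
Native second at 18: fill all 90 → 80 left.
80 remain; put them into Social first at 15.
Total = 20×60 + 19×40 + 18×90 + 15×80 = 4780.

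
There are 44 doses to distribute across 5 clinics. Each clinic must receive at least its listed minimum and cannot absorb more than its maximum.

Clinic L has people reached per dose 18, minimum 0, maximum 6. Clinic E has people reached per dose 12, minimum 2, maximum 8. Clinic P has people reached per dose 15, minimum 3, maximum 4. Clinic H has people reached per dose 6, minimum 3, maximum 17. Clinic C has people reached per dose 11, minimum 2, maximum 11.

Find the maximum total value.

Meeting every minimum uses 0+2+3+3+2 = 10 doses, leaving 34.
Order the clinics by people reached per dose: Clinic L 18 > Clinic P 15 > Clinic E 12 > Clinic C 11 > Clinic H 6.
Give Clinic L 6 more to hit its cap of 6 ; 28 left.
Give Clinic P 1 more to hit its cap of 4 ; 27 left.
Give Clinic E 6 more to hit its cap of 8 ; 21 left.
Clinic C takes 9 more to reach its cap of 11 ; 12 left.
Clinic H: +12 (room for 14) → 15. Pool exhausted.
Total = 18×6 + 12×8 + 15×4 + 6×15 + 11×11 = 475.

475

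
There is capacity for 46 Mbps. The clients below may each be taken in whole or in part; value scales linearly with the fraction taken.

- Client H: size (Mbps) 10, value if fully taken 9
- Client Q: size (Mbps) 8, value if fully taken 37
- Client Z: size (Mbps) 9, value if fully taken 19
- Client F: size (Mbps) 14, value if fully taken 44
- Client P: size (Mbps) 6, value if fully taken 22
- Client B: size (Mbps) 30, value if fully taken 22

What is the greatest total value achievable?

130.1

Best value per unit of size first: Client Q 37/8≈4.62, Client P 22/6≈3.67, Client F 44/14≈3.14, Client Z 19/9≈2.11, Client H 9/10≈0.9, Client B 22/30≈0.733.
All 8 Mbps of Client Q fit (value 37) — 38 remain.
Take all of Client P (6 Mbps, value 22) — 32 Mbps left.
All 14 Mbps of Client F fit (value 44) — 18 remain.
Take all of Client Z (9 Mbps, value 19) — 9 Mbps left.
Fill the last 9 Mbps with part of Client H: 9/10 of it earns 8.1.
Total value = 130.1.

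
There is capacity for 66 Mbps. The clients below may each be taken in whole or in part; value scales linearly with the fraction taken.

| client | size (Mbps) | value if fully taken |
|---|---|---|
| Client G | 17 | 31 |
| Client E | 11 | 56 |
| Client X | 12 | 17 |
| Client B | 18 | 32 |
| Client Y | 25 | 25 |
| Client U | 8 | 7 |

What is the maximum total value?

144

Sort by value density: Client E 56/11≈5.09, Client G 31/17≈1.82, Client B 32/18≈1.78, Client X 17/12≈1.42, Client Y 25/25≈1, Client U 7/8≈0.875.
Take all of Client E (11 Mbps, value 56) → 55 Mbps left.
Take all of Client G (17 Mbps, value 31) → 38 Mbps left.
Take all of Client B (18 Mbps, value 32) → 20 Mbps left.
All 12 Mbps of Client X fit (value 17) → 8 remain.
8 Mbps left: a 8/25 share of Client Y gives 25×8/25 = 8.
Total value = 144.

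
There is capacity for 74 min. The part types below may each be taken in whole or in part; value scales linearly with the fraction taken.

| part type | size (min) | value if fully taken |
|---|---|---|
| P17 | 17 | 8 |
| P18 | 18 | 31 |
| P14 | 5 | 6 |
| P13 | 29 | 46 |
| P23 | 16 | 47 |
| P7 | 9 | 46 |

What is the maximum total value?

172.4

Best value per unit of size first: P7 46/9≈5.11, P23 47/16≈2.94, P18 31/18≈1.72, P13 46/29≈1.59, P14 6/5≈1.2, P17 8/17≈0.471.
P7: take in full, 9 min for value 46 → 65 left.
All 16 min of P23 fit (value 47) → 49 remain.
P18: take in full, 18 min for value 31 → 31 left.
All 29 min of P13 fit (value 46) → 2 remain.
2 min left: a 2/5 share of P14 gives 6×2/5 = 2.4.
Total value = 172.4.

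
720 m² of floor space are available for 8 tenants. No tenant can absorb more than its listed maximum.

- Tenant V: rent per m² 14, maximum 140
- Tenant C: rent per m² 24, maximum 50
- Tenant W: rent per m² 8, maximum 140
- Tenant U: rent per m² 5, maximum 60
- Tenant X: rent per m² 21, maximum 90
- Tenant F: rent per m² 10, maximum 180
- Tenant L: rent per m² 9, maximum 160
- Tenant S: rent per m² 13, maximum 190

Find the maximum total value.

Order the tenants by rent per m²: Tenant C 24 > Tenant X 21 > Tenant V 14 > Tenant S 13 > Tenant F 10 > Tenant L 9 > Tenant W 8 > Tenant U 5.
Tenant C: +50 to 50 (cap) — 670 left.
Give Tenant X 90 to hit its cap of 90 — 580 left.
Tenant V: +140 to 140 (cap) — 440 left.
Tenant S takes 190 to reach its cap of 190 — 250 left.
Give Tenant F 180 to hit its cap of 180 — 70 left.
Only 70 left; Tenant L takes them to reach 70.
Total = 14×140 + 24×50 + 21×90 + 10×180 + 9×70 + 13×190 = 9950.

9950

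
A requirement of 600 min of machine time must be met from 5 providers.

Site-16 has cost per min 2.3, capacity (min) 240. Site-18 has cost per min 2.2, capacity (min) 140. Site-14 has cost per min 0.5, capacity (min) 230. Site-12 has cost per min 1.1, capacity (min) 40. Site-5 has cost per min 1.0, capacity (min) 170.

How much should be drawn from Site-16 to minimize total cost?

Fill from the cheapest provider first.
Site-14 at 0.5: take all 230 min → 370 still needed.
Take 170 from Site-5 at 1.0 → need 200 more.
Site-12 at 1.1: take all 40 min → 160 still needed.
Site-18 (2.2): use full 140 → 20 min to go.
Site-16 at 2.3: take 20 of its 240 → requirement met.

20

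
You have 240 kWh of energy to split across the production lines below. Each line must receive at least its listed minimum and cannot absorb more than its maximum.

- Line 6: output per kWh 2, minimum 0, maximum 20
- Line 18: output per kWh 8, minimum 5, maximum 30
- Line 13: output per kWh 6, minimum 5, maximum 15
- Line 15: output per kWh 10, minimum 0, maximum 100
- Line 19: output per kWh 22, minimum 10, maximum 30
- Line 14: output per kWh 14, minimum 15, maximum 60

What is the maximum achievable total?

2840

Meeting every minimum uses 0+5+5+0+10+15 = 35 kWh, leaving 205.
Rank by output per kWh: Line 19 22 > Line 14 14 > Line 15 10 > Line 18 8 > Line 13 6 > Line 6 2.
Give Line 19 20 more to hit its cap of 30 — 185 left.
Give Line 14 45 more to hit its cap of 60 — 140 left.
Give Line 15 100 more to hit its cap of 100 — 40 left.
Give Line 18 25 more to hit its cap of 30 — 15 left.
Line 13: +10 to 15 (cap) — 5 left.
Only 5 left; Line 6 takes them to reach 5.
Total = 2×5 + 8×30 + 6×15 + 10×100 + 22×30 + 14×60 = 2840.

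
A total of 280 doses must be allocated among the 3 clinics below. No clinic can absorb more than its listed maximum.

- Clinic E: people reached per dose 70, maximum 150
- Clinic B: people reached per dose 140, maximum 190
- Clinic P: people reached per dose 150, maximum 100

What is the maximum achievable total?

Rank by people reached per dose: Clinic P 150 > Clinic B 140 > Clinic E 70.
Clinic P takes 100 to reach its cap of 100 ; 180 left.
Clinic B has room for 190 but only 180 remain, so it gets 180.
Total = 140×180 + 150×100 = 40200.

40200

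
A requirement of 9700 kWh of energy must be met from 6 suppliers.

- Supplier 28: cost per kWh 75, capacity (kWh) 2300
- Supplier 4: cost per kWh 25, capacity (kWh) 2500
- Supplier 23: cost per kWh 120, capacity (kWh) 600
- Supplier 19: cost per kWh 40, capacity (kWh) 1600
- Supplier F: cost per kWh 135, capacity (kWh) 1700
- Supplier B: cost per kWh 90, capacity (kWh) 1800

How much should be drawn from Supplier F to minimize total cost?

Use suppliers in increasing cost order.
Take 2500 from Supplier 4 at 25 → need 7200 more.
Take 1600 from Supplier 19 at 40 → need 5600 more.
Supplier 28 at 75: take all 2300 kWh → 3300 still needed.
Take 1800 from Supplier B at 90 → need 1500 more.
Supplier 23 (120): use full 600 → 900 kWh to go.
Take 900 from Supplier F at 135 to finish.

900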